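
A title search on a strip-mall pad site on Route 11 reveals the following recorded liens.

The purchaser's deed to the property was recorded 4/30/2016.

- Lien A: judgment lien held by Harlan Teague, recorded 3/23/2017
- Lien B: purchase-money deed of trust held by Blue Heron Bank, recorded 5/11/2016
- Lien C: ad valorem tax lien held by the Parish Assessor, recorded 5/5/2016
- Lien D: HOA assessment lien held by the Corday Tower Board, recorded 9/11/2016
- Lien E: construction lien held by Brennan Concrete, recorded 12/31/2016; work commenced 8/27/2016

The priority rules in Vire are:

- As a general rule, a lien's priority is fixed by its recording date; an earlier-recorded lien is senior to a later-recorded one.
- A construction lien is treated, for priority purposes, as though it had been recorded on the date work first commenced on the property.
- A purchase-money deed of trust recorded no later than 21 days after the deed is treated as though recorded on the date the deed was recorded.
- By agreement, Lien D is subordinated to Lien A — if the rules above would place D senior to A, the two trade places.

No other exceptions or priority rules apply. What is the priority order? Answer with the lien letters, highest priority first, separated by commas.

Effective dates: B relates back to the deed date 4/30/2016; E's effective date is 8/27/2016, when work began.
By effective date, earliest first: B (4/30/2016), C (5/5/2016), E (8/27/2016), D (9/11/2016), A (3/23/2017).
D would otherwise be senior to A, so under the subordination agreement D and A exchange positions.

B, C, E, A, D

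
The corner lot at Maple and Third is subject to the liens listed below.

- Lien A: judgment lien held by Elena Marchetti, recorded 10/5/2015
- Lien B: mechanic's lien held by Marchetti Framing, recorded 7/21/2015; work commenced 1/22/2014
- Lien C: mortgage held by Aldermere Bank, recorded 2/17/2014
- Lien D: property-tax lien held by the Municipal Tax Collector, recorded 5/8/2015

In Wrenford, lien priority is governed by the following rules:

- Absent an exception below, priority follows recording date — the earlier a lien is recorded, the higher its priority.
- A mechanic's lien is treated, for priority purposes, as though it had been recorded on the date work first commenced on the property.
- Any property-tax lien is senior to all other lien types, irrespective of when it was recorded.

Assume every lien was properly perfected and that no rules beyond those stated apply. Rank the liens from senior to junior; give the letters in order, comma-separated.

D, B, C, A

Adjusting effective dates: B is treated as recorded 1/22/2014, the work-commencement date.
As a property-tax lien, D is senior to every other lien.
Remaining liens by effective date: B (1/22/2014), C (2/17/2014), A (10/5/2015).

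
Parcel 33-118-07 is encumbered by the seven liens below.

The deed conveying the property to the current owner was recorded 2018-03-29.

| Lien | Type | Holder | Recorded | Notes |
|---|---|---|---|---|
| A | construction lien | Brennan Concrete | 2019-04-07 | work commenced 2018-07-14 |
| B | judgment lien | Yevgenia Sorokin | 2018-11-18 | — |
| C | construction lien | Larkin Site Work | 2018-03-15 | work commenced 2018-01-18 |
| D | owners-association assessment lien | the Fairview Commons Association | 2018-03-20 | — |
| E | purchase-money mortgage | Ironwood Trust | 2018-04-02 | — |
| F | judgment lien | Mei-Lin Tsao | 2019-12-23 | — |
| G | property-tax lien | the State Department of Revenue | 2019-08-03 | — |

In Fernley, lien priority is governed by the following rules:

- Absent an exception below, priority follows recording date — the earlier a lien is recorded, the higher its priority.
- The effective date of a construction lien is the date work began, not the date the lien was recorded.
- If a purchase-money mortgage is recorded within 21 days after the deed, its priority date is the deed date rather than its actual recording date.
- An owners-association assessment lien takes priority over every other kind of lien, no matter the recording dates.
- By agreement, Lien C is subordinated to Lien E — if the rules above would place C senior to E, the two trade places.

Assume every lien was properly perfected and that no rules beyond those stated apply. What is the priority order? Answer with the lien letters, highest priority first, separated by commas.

D, E, C, A, B, G, F

Effective dates: A relates back to 2018-07-14 (work commenced); C relates back to 2018-01-18 (work commenced); E's effective date is the deed date, 2018-03-29.
D is an owners-association assessment lien and takes priority over every other lien.
Ordering the rest by effective date: C (2018-01-18), E (2018-03-29), A (2018-07-14), B (2018-11-18), G (2019-08-03), F (2019-12-23).
The subordination applies — C was senior to E — so C and E swap.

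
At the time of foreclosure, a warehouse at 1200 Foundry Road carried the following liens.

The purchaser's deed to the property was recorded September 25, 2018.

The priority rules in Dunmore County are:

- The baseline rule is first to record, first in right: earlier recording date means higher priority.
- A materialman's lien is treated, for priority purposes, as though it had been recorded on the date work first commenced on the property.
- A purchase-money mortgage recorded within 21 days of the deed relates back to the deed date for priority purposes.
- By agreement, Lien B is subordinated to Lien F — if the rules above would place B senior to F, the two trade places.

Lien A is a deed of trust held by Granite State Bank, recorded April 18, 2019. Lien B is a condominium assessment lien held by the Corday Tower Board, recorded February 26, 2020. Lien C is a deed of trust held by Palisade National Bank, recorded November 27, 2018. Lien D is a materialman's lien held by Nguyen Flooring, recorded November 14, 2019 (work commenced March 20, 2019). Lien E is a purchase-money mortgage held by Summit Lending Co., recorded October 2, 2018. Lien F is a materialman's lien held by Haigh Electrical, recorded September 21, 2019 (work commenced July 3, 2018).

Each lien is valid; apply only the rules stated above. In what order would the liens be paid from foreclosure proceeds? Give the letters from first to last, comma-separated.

First, effective dates: D relates back to March 20, 2019 (work commenced); E relates back to the deed date September 25, 2018; F relates back to July 3, 2018 (work commenced).
Sorted by effective date: F (July 3, 2018), E (September 25, 2018), C (November 27, 2018), D (March 20, 2019), A (April 18, 2019), B (February 26, 2020).
B already ranks below F; the subordination has no effect.

F, E, C, D, A, B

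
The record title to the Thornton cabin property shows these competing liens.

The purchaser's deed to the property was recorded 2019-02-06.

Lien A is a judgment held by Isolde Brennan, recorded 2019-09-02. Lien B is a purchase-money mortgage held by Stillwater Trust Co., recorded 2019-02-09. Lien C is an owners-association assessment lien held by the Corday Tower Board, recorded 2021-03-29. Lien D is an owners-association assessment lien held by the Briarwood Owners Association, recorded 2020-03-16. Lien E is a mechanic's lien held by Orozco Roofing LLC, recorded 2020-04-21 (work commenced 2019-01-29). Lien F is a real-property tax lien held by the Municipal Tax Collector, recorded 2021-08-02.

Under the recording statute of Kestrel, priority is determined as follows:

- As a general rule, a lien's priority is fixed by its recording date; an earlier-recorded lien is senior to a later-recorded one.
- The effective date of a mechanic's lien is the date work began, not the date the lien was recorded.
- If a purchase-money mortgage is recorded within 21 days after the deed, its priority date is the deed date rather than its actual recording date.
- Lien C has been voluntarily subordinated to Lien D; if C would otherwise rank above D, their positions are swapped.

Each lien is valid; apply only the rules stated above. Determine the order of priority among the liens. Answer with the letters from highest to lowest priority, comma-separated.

Effective dates: B relates back to the deed date 2019-02-06; E's effective date is 2019-01-29, when work began.
Ordering by effective date: E (2019-01-29), B (2019-02-06), A (2019-09-02), D (2020-03-16), C (2021-03-29), F (2021-08-02).
Since C is not senior to D, the subordination leaves the order unchanged.

E, B, A, D, C, F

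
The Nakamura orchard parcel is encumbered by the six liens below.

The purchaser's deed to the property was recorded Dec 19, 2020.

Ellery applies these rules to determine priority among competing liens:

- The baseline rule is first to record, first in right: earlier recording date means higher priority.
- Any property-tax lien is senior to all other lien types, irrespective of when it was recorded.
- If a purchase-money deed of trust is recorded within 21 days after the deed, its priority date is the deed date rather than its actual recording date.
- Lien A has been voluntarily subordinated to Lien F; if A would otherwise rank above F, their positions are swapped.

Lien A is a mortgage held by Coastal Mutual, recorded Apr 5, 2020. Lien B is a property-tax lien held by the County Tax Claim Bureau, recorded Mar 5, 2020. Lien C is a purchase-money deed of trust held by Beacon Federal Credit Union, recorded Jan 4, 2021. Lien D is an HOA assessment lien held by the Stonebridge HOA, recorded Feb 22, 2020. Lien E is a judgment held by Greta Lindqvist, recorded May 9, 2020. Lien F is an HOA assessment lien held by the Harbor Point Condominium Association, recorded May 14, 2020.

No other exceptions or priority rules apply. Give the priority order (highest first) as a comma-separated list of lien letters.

Effective dates after the stated exceptions: C relates back to the deed date Dec 19, 2020.
B is a property-tax lien, so it outranks all other liens regardless of date.
Among the remaining liens, by effective date: D (Feb 22, 2020), A (Apr 5, 2020), E (May 9, 2020), F (May 14, 2020), C (Dec 19, 2020).
The subordination applies — A was senior to F — so A and F swap.

B, D, F, E, A, C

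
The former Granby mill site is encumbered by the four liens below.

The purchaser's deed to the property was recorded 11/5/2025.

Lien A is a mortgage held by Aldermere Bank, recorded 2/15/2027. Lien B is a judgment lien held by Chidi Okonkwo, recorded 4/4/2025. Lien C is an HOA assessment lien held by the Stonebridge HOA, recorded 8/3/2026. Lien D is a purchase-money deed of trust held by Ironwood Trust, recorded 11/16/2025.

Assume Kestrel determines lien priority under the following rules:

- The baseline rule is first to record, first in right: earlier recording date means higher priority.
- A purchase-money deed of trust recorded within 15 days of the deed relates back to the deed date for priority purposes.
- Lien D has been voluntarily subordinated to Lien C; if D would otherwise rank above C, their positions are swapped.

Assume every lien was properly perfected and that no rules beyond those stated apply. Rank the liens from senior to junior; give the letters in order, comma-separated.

First, effective dates: D was recorded within the 15-day window, so its effective date is the deed date 11/5/2025.
By effective date, earliest first: B (4/4/2025), D (11/5/2025), C (8/3/2026), A (2/15/2027).
D is senior to C before the subordination, so the two trade places.

B, C, D, A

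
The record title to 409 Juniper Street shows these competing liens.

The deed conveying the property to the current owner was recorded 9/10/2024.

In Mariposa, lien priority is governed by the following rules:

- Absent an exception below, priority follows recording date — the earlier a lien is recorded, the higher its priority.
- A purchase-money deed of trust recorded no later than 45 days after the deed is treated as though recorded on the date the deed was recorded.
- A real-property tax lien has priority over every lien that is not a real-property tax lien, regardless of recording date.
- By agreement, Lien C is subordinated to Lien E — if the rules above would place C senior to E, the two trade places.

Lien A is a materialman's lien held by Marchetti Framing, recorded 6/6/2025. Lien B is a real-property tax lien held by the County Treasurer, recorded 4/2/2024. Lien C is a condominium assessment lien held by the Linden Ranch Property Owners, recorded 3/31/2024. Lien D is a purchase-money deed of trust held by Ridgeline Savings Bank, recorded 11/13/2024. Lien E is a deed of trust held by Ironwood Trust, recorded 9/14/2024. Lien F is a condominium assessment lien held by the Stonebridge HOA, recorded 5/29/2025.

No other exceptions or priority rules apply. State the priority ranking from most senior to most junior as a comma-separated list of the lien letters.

Effective dates: D was recorded 64 days after the deed, outside the 45-day window, so it keeps its recording date.
B is a real-property tax lien and takes priority over every other lien.
The other liens, earliest effective date first: C (3/31/2024), E (9/14/2024), D (11/13/2024), F (5/29/2025), A (6/6/2025).
Because C would otherwise rank above E, the subordination swaps them.

B, E, C, D, F, A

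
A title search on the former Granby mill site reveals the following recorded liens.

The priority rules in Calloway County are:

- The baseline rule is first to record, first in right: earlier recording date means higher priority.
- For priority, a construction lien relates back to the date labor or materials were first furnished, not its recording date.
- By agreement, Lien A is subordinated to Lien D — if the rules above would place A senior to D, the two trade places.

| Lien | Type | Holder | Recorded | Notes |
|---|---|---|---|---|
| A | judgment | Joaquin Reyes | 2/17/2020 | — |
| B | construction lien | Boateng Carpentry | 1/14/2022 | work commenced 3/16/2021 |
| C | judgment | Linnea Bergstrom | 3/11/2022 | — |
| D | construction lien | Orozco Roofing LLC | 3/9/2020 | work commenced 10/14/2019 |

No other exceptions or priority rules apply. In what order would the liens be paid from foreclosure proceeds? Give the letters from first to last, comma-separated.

Adjusting effective dates: B's effective date is 3/16/2021, when work began; D is treated as recorded 10/14/2019, the work-commencement date.
Sorted by effective date: D (10/14/2019), A (2/17/2020), B (3/16/2021), C (3/11/2022).
A is already junior to D, so the subordination agreement changes nothing.

D, A, B, C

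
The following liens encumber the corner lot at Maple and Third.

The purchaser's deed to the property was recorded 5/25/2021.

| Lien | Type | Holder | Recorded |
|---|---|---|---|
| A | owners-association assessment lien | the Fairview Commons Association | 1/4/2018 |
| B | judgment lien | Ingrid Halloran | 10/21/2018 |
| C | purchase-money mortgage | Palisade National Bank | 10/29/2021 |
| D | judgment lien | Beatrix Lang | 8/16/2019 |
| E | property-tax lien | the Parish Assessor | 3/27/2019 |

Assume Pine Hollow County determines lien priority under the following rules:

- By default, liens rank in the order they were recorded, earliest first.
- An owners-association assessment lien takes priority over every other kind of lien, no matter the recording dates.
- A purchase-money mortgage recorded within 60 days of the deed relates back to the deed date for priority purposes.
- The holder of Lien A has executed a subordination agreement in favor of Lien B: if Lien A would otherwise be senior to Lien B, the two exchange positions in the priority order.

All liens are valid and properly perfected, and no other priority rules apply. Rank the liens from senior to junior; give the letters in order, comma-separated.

B, A, E, D, C

Effective dates: C was recorded 157 days after the deed, outside the 60-day window, so it keeps its recording date.
A is an owners-association assessment lien and takes priority over every other lien.
Remaining liens by effective date: B (10/21/2018), E (3/27/2019), D (8/16/2019), C (10/29/2021).
A would otherwise be senior to B, so under the subordination agreement A and B exchange positions.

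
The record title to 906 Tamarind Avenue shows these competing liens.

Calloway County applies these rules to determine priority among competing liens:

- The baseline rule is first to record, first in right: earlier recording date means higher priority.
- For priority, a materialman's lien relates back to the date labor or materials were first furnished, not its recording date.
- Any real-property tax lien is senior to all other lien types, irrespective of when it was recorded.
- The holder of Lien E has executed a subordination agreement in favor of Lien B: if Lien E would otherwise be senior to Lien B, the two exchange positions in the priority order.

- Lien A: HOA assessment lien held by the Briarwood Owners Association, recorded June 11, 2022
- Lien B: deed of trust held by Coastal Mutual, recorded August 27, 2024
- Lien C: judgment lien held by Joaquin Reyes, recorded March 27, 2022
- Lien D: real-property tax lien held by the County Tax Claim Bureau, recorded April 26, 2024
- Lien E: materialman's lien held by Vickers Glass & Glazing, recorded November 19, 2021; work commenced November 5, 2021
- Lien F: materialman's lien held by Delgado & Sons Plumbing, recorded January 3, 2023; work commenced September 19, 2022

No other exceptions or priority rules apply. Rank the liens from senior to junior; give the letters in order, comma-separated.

Adjusting effective dates: E relates back to November 5, 2021 (work commenced); F is treated as recorded September 19, 2022, the work-commencement date.
As a real-property tax lien, D is senior to every other lien.
Remaining liens by effective date: E (November 5, 2021), C (March 27, 2022), A (June 11, 2022), F (September 19, 2022), B (August 27, 2024).
E is senior to B before the subordination, so the two trade places.

D, B, C, A, F, E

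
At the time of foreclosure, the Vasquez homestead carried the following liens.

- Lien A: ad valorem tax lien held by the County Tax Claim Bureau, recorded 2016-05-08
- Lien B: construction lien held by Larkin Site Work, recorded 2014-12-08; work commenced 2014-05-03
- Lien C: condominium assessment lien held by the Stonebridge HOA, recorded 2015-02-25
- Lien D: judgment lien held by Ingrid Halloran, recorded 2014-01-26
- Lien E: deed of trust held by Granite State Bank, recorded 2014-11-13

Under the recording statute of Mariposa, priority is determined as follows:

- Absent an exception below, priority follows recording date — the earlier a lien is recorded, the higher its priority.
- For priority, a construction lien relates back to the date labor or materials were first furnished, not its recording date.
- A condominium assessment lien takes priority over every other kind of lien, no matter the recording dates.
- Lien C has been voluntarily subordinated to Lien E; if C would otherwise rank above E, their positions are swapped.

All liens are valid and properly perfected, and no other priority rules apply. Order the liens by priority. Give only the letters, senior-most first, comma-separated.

E, D, B, C, A

Effective dates after the stated exceptions: B is treated as recorded 2014-05-03, the work-commencement date.
C, as a condominium assessment lien, has superpriority and ranks first.
Remaining liens by effective date: D (2014-01-26), B (2014-05-03), E (2014-11-13), A (2016-05-08).
The subordination applies — C was senior to E — so C and E swap.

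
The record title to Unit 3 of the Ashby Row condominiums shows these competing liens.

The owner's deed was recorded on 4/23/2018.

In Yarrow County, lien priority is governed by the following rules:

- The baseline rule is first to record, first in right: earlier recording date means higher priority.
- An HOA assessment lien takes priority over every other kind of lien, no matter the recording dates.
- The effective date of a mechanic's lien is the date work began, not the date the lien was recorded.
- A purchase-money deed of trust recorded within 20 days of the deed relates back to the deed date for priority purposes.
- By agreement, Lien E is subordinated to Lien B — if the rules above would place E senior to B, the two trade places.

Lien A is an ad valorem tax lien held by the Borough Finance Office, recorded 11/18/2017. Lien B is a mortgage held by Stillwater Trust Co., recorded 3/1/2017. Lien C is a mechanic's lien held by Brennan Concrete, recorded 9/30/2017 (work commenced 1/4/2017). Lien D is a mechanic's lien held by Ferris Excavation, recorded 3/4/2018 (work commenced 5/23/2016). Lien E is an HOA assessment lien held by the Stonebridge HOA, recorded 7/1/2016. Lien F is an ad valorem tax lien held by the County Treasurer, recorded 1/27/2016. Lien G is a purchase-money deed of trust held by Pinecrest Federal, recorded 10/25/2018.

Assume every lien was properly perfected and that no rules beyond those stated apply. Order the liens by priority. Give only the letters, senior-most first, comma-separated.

B, F, D, C, E, A, G

First, effective dates: C relates back to 1/4/2017 (work commenced); D is treated as recorded 5/23/2016, the work-commencement date; G missed the 20-day window (185 days after the deed), so its recording date stands.
As an HOA assessment lien, E is senior to every other lien.
Remaining liens by effective date: F (1/27/2016), D (5/23/2016), C (1/4/2017), B (3/1/2017), A (11/18/2017), G (10/25/2018).
E would otherwise be senior to B, so under the subordination agreement E and B exchange positions.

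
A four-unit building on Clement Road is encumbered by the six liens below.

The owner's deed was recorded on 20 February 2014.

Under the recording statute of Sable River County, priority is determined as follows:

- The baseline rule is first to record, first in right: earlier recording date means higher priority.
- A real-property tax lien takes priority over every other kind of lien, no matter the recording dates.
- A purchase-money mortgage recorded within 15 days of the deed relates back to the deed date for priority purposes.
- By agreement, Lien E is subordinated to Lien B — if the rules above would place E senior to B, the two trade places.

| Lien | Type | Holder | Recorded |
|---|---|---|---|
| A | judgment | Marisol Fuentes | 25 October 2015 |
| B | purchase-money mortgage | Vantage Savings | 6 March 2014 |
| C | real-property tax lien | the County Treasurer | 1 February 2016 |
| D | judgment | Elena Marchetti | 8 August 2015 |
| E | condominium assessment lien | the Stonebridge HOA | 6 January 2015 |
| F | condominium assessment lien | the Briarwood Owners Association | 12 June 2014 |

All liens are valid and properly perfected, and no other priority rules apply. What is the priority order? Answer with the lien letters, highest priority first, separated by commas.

Adjusting effective dates: B relates back to the deed date 20 February 2014.
C is a real-property tax lien and takes priority over every other lien.
Remaining liens by effective date: B (20 February 2014), F (12 June 2014), E (6 January 2015), D (8 August 2015), A (25 October 2015).
E already ranks below B; the subordination has no effect.

C, B, F, E, D, A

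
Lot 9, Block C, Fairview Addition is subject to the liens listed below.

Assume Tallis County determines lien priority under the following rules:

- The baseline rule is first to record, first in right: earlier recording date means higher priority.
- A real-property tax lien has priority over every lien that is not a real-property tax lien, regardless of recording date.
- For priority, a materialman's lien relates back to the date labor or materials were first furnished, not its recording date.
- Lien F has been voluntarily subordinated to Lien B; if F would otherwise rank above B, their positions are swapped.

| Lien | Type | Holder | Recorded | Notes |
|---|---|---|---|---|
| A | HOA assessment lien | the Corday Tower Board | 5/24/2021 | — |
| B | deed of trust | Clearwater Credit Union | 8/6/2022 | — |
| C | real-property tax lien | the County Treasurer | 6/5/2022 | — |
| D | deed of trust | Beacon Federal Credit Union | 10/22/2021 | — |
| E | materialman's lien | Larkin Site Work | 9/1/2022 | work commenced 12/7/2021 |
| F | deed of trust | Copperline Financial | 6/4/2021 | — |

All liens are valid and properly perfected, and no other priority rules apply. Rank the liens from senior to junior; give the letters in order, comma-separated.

C, A, B, D, E, F

Effective dates: E relates back to 12/7/2021 (work commenced).
C is a real-property tax lien, so it outranks all other liens regardless of date.
Ordering the rest by effective date: A (5/24/2021), F (6/4/2021), D (10/22/2021), E (12/7/2021), B (8/6/2022).
The subordination applies — F was senior to B — so F and B swap.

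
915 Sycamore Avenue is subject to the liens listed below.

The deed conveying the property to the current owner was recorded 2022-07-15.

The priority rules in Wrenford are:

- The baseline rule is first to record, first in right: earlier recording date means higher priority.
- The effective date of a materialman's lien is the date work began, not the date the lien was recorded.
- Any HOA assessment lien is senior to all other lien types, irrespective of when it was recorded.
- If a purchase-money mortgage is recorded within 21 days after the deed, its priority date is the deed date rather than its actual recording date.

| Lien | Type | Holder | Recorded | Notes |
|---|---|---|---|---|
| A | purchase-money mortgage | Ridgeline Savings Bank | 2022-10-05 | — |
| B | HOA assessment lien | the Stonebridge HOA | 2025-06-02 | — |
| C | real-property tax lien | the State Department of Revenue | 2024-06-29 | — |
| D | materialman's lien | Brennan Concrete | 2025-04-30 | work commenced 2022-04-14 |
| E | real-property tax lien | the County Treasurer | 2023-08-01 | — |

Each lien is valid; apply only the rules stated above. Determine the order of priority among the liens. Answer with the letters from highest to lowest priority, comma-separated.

Effective dates: A missed the 21-day window (82 days after the deed), so its recording date stands; D's effective date is 2022-04-14, when work began.
B is an HOA assessment lien, so it outranks all other liens regardless of date.
Among the remaining liens, by effective date: D (2022-04-14), A (2022-10-05), E (2023-08-01), C (2024-06-29).

B, D, A, E, C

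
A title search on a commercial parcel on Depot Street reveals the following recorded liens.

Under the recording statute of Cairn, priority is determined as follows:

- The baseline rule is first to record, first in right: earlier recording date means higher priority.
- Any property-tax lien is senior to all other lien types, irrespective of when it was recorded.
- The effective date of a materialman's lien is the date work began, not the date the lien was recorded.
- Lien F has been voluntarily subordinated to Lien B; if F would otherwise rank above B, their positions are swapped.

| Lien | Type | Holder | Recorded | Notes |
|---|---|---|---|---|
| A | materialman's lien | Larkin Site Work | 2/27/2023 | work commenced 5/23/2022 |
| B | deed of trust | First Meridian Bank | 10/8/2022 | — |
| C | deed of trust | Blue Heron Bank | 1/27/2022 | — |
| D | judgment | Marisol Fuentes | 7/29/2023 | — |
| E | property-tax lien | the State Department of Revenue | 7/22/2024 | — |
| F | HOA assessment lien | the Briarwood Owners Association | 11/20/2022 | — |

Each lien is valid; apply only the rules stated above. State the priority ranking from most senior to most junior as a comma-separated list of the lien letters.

E, C, A, B, F, D

Effective dates: A is treated as recorded 5/23/2022, the work-commencement date.
As a property-tax lien, E is senior to every other lien.
Ordering the rest by effective date: C (1/27/2022), A (5/23/2022), B (10/8/2022), F (11/20/2022), D (7/29/2023).
Since F is not senior to B, the subordination leaves the order unchanged.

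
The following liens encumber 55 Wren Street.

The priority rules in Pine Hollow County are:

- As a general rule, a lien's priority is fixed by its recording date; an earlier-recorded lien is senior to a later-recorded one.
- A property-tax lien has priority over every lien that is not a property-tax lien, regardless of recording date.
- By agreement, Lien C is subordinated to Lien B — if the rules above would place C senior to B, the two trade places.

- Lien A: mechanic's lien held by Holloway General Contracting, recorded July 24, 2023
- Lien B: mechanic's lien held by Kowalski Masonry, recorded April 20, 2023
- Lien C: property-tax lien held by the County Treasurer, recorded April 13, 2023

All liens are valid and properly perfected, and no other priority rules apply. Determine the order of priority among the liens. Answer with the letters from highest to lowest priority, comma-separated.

C, as a property-tax lien, has superpriority and ranks first.
Remaining liens by effective date: B (April 20, 2023), A (July 24, 2023).
Because C would otherwise rank above B, the subordination swaps them.

B, C, A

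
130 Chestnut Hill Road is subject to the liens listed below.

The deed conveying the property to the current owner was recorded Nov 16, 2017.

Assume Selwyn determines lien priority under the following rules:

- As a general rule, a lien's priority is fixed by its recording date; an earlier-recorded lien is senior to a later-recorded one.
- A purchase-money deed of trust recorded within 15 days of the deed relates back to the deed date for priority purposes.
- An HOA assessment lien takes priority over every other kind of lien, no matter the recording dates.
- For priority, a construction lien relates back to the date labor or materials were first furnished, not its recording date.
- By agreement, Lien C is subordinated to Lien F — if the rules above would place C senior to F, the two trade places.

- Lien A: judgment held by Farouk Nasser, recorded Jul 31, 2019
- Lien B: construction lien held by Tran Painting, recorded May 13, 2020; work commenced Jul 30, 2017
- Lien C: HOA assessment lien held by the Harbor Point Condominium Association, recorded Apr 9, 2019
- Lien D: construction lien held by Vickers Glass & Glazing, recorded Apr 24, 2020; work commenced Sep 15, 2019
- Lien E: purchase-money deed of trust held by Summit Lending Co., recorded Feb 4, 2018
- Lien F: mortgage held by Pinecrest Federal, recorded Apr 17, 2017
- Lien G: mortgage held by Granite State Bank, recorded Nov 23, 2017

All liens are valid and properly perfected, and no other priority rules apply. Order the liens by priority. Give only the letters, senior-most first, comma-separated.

F, C, B, G, E, A, D

Effective dates: B's effective date is Jul 30, 2017, when work began; D is treated as recorded Sep 15, 2019, the work-commencement date; E missed the 15-day window (80 days after the deed), so its recording date stands.
As an HOA assessment lien, C is senior to every other lien.
The other liens, earliest effective date first: F (Apr 17, 2017), B (Jul 30, 2017), G (Nov 23, 2017), E (Feb 4, 2018), A (Jul 31, 2019), D (Sep 15, 2019).
Because C would otherwise rank above F, the subordination swaps them.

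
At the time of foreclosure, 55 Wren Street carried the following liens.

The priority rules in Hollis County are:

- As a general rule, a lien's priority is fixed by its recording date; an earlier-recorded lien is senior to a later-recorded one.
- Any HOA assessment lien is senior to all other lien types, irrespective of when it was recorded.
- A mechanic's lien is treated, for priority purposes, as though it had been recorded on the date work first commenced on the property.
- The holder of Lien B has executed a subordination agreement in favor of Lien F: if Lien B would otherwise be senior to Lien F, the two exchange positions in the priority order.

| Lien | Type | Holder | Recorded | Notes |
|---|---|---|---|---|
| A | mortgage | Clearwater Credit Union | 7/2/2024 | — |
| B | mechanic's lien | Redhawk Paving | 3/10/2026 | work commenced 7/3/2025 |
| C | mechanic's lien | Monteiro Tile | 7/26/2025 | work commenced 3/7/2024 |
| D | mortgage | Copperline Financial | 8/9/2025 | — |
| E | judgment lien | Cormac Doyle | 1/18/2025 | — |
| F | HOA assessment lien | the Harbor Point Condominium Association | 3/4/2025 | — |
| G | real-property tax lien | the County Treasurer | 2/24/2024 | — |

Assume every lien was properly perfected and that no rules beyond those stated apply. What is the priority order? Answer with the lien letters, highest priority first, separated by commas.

F, G, C, A, E, B, D

First, effective dates: B's effective date is 7/3/2025, when work began; C is treated as recorded 3/7/2024, the work-commencement date.
F, as an HOA assessment lien, has superpriority and ranks first.
Ordering the rest by effective date: G (2/24/2024), C (3/7/2024), A (7/2/2024), E (1/18/2025), B (7/3/2025), D (8/9/2025).
Since B is not senior to F, the subordination leaves the order unchanged.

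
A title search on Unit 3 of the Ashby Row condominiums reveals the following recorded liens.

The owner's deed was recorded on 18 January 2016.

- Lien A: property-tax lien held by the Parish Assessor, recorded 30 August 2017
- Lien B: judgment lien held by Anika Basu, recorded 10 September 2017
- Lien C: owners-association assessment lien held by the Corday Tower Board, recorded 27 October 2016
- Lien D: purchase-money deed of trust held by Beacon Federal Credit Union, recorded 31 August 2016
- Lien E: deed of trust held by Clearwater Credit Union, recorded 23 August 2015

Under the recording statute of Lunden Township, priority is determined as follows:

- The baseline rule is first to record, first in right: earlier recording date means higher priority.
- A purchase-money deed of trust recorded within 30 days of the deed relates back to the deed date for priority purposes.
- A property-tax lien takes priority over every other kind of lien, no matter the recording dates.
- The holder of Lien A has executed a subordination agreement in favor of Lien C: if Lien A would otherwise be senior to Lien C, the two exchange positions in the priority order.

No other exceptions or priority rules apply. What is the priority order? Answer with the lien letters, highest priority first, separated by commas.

First, effective dates: D missed the 30-day window (226 days after the deed), so its recording date stands.
As a property-tax lien, A is senior to every other lien.
The other liens, earliest effective date first: E (23 August 2015), D (31 August 2016), C (27 October 2016), B (10 September 2017).
Because A would otherwise rank above C, the subordination swaps them.

C, E, D, A, B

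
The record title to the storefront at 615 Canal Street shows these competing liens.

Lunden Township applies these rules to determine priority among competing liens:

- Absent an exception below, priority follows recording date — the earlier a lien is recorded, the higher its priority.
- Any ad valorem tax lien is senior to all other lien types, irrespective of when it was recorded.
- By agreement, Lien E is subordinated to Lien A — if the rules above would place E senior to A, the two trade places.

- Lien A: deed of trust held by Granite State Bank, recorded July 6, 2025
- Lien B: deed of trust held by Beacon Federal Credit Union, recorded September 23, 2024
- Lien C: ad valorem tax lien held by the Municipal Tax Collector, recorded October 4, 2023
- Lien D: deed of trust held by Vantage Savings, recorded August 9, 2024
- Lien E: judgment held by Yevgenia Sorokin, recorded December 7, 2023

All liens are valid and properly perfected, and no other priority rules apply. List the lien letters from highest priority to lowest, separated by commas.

C, as an ad valorem tax lien, has superpriority and ranks first.
Remaining liens by effective date: E (December 7, 2023), D (August 9, 2024), B (September 23, 2024), A (July 6, 2025).
The subordination applies — E was senior to A — so E and A swap.

C, A, D, B, E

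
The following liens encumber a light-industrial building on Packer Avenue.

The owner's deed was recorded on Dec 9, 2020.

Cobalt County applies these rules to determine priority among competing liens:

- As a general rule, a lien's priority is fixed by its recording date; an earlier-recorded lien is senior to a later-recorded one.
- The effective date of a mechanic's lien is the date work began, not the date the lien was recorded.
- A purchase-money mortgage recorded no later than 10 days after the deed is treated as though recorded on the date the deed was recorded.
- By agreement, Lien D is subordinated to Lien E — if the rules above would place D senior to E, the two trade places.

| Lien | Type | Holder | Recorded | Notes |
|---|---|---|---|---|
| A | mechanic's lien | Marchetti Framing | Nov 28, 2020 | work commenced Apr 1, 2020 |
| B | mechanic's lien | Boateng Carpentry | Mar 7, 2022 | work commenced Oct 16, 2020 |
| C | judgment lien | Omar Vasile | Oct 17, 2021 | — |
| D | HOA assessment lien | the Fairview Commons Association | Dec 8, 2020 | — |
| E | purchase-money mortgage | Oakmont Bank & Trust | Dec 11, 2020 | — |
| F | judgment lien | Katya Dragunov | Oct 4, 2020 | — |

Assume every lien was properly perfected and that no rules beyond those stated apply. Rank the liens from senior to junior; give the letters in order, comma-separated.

A, F, B, E, D, C

Effective dates after the stated exceptions: A relates back to Apr 1, 2020 (work commenced); B's effective date is Oct 16, 2020, when work began; E relates back to the deed date Dec 9, 2020.
Ordering by effective date: A (Apr 1, 2020), F (Oct 4, 2020), B (Oct 16, 2020), D (Dec 8, 2020), E (Dec 9, 2020), C (Oct 17, 2021).
D is senior to E before the subordination, so the two trade places.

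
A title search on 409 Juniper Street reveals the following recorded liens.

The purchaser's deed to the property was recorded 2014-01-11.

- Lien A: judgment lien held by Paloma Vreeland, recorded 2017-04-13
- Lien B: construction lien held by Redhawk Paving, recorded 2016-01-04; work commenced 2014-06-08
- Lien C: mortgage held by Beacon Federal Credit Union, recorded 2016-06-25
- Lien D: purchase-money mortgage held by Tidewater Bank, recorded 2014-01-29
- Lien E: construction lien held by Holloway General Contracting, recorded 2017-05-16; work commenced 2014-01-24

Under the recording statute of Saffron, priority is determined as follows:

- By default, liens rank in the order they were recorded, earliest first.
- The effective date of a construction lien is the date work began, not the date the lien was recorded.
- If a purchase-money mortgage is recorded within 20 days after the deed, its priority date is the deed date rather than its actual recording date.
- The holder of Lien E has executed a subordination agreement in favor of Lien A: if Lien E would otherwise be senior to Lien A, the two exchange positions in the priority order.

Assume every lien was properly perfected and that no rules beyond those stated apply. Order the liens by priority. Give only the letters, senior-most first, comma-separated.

D, A, B, C, E

Effective dates after the stated exceptions: B is treated as recorded 2014-06-08, the work-commencement date; D was recorded within the 20-day window, so its effective date is the deed date 2014-01-11; E is treated as recorded 2014-01-24, the work-commencement date.
Sorted by effective date: D (2014-01-11), E (2014-01-24), B (2014-06-08), C (2016-06-25), A (2017-04-13).
E would otherwise be senior to A, so under the subordination agreement E and A exchange positions.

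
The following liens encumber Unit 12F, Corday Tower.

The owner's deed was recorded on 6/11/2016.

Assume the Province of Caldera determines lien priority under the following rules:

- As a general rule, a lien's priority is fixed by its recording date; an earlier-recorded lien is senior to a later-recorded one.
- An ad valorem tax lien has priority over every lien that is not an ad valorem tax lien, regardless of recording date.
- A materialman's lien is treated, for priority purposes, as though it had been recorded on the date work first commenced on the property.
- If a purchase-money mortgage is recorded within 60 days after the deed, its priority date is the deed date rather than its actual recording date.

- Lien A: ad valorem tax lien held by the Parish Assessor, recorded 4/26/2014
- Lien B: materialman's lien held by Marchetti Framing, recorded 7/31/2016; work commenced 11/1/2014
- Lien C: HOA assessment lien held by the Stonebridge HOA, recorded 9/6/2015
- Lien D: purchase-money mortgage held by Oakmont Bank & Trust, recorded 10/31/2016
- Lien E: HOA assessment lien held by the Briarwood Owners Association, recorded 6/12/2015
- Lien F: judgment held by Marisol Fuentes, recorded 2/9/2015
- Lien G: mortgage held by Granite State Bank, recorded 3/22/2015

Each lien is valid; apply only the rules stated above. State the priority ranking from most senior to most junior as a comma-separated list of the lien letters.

First, effective dates: B's effective date is 11/1/2014, when work began; D was recorded 142 days after the deed — beyond 60 days — so no relation-back applies.
A, as an ad valorem tax lien, has superpriority and ranks first.
Ordering the rest by effective date: B (11/1/2014), F (2/9/2015), G (3/22/2015), E (6/12/2015), C (9/6/2015), D (10/31/2016).

A, B, F, G, E, C, D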